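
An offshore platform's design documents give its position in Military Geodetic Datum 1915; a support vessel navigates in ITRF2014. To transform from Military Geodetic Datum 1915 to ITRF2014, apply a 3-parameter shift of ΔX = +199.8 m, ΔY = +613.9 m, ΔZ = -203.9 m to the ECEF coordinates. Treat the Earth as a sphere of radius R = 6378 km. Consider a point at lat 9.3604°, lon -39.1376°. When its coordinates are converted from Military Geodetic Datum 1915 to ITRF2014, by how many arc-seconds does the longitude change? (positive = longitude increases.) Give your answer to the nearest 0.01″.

Δλ = 19.74″

sin φ = 0.162644, cos φ = 0.986685, sin λ = -0.631185, cos λ = 0.775632.
East component: ΔE = −sin λ·ΔX + cos λ·ΔY = −(-0.631185)(199.8) + (0.775632)(613.9) = 602.27 m.
1° of latitude spans πR/180 = 111317 m; at latitude φ, 1° of longitude spans that × cos φ = 109834.9 m, so Δλ = 602.27 / 109834.9 × 3600 = 19.740″.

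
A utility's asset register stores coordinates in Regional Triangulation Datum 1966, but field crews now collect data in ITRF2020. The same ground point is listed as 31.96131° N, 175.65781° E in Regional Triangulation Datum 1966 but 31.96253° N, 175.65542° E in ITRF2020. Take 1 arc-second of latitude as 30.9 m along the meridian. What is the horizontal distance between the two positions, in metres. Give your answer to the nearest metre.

Δφ = 31.96253° − 31.96131° = +0.00122°; Δλ = 175.65542° − 175.65781° = -0.00239°.
1° of latitude = 3600 × 30.90 = 111240 m.
ΔN = Δφ × 111240 = 135.7 m; ΔE = Δλ × 111240 × cos(31.96131°) = -0.00239 × 111240 × 0.848406 = -225.6 m.
Distance = √(ΔE² + ΔN²) = √((-225.6)² + 135.7²) = 263.2 m.

263 m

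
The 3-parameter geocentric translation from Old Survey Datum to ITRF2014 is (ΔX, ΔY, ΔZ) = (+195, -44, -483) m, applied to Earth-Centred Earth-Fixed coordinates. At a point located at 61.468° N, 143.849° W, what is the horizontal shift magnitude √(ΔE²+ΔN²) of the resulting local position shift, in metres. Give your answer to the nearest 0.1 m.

At φ = 61.468°, λ = -143.849°: sin φ = 0.878550, cos φ = 0.477650, sin λ = -0.589915, cos λ = -0.807465.
ΔE = −sin λ·ΔX + cos λ·ΔY = −(-0.589915)·(195) + (-0.807465)·(-44) = 150.56 m.
ΔN = −sin φ cos λ·ΔX − sin φ sin λ·ΔY + cos φ·ΔZ = −(0.878550)(-0.807465)(195) − (0.878550)(-0.589915)(-44) + (0.477650)(-483) = -115.18 m.
Horizontal magnitude = √(ΔE² + ΔN²) = √(150.56² + (-115.18)²) = 189.56 m.

189.6 m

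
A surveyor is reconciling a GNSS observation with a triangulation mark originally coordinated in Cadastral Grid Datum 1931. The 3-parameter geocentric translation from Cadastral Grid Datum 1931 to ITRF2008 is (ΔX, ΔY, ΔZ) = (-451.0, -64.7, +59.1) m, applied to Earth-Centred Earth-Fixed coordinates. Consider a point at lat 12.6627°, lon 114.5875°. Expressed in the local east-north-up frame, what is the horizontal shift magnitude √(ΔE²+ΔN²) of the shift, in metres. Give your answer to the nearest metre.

At φ = 12.6627°, λ = 114.5875°: sin φ = 0.219211, cos φ = 0.975677, sin λ = 0.909327, cos λ = -0.416082.
ΔE = −sin λ·ΔX + cos λ·ΔY = −(0.909327)·(-451.0) + (-0.416082)·(-64.7) = 437.03 m.
ΔN = −sin φ cos λ·ΔX − sin φ sin λ·ΔY + cos φ·ΔZ = −(0.219211)(-0.416082)(-451.0) − (0.219211)(0.909327)(-64.7) + (0.975677)(59.1) = 29.42 m.
Horizontal magnitude = √(ΔE² + ΔN²) = √(437.03² + 29.42²) = 438.02 m.

438 m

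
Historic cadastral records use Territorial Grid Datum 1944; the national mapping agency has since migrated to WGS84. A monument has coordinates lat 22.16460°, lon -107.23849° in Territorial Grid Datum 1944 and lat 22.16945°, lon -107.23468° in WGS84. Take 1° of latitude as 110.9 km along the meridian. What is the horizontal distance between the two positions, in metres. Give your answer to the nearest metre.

665 m

Δφ = 22.16945° − 22.16460° = +0.00485°; Δλ = -107.23468° − -107.23849° = +0.00381°.
ΔN = Δφ × 110900 = 537.9 m; ΔE = Δλ × 110900 × cos(22.16460°) = +0.00381 × 110900 × 0.926104 = 391.3 m.
Distance = √(ΔE² + ΔN²) = √(391.3² + 537.9²) = 665.1 m.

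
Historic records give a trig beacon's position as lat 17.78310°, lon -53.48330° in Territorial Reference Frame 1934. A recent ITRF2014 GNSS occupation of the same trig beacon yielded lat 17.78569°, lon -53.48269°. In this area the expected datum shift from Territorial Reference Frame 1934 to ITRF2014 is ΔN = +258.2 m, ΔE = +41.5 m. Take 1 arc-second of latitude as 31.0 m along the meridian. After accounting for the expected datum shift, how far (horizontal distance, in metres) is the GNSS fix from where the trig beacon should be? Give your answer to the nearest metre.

Observed coordinate differences: Δφ = +0.00259°, Δλ = +0.00061°.
Converting to metres (1° lat = 111600 m, cos φ = 0.952220): observed ΔN = 289.0 m, observed ΔE = 64.8 m.
Subtracting the expected shift leaves a residual of 289.0 − (258.2) = 30.8 m north and 64.8 − (41.5) = 23.3 m east.
Residual distance = √(30.8² + 23.3²) = 38.7 m.

39 m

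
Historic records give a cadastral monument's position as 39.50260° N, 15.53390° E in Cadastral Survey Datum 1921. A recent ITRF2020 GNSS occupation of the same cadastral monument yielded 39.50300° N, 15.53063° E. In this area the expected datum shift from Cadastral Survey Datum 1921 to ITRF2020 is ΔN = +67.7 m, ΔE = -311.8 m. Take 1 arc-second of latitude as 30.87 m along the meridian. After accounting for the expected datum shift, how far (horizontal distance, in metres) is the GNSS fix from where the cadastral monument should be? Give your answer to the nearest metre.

Observed coordinate differences: Δφ = +0.00040°, Δλ = -0.00327°.
Converting to metres (1° lat = 111132 m, cos φ = 0.771596): observed ΔN = 44.5 m, observed ΔE = -280.4 m.
Subtracting the expected shift leaves a residual of 44.5 − (67.7) = -23.2 m north and -280.4 − (-311.8) = 31.4 m east.
Residual distance = √((-23.2)² + 31.4²) = 39.1 m.

39 m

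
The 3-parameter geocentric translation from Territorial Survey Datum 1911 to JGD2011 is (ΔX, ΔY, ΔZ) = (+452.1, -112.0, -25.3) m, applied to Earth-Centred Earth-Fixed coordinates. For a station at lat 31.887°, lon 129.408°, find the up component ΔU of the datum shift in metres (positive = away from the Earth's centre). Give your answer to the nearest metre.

At φ = 31.887°, λ = 129.408°: sin φ = 0.528246, cos φ = 0.849092, sin λ = 0.772645, cos λ = -0.634838.
ΔU = cos φ cos λ·ΔX + cos φ sin λ·ΔY + sin φ·ΔZ = (0.849092)(-0.634838)(452.1) + (0.849092)(0.772645)(-112.0) + (0.528246)(-25.3) = -330.54 m.

ΔU = -331 m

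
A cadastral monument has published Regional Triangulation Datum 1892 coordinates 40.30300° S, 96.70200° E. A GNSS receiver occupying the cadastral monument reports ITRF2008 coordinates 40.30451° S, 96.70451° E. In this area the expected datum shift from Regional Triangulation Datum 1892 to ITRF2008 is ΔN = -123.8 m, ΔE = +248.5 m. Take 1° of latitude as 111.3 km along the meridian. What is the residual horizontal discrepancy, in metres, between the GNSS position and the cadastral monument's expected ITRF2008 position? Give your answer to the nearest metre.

57 m

Observed coordinate differences: Δφ = -0.00151°, Δλ = +0.00251°.
Converting to metres (1° lat = 111300 m, cos φ = 0.762634): observed ΔN = -168.1 m, observed ΔE = 213.1 m.
Subtracting the expected shift leaves a residual of -168.1 − (-123.8) = -44.3 m north and 213.1 − (248.5) = -35.4 m east.
Residual distance = √((-44.3)² + (-35.4)²) = 56.7 m.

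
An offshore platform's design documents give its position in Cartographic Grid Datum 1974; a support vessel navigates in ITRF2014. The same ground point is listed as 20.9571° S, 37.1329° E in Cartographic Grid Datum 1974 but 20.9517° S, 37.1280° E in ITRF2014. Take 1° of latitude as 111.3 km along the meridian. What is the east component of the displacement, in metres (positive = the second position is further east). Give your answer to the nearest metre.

Δφ = -20.9517° − -20.9571° = +0.0054°; Δλ = 37.1280° − 37.1329° = -0.0049°.
ΔN = Δφ × 111300 = 601.0 m; ΔE = Δλ × 111300 × cos(-20.9571°) = -0.0049 × 111300 × 0.933848 = -509.3 m.

ΔE = -509 m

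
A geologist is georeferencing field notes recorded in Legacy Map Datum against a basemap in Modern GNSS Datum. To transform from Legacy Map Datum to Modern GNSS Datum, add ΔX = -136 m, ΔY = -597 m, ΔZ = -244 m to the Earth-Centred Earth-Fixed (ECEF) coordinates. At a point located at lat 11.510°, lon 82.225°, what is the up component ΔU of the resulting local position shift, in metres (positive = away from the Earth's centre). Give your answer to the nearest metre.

ΔU = -646 m

The local up (radial) axis is (cos φ cos λ, cos φ sin λ, sin φ), giving ΔU = -18.029 − 579.616 − 48.688 = -646.33 m.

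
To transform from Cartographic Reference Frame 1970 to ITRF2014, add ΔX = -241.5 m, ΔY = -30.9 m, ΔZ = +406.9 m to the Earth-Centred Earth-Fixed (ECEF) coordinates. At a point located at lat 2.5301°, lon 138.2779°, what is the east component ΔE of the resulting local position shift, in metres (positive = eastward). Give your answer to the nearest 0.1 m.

ΔE = 183.8 m

The local east axis at (φ, λ) is (−sin λ, cos λ, 0), so ΔE = −sin(138.2779°)·(-241.5) + cos(138.2779°)·(-30.9) = 183.79 m.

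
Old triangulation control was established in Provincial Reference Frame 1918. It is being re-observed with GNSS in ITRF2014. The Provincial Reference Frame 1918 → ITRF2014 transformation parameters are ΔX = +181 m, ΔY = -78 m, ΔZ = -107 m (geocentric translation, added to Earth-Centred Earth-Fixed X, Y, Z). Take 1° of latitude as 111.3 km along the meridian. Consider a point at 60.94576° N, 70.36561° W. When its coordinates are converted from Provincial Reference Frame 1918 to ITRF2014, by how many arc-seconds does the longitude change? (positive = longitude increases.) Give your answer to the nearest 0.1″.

Δλ = 9.6″

sin φ = 0.874160, cos φ = 0.485637, sin λ = -0.941856, cos λ = 0.336017.
East component: ΔE = −sin λ·ΔX + cos λ·ΔY = −(-0.941856)(181) + (0.336017)(-78) = 144.27 m.
1° of latitude spans 111300 m; at latitude φ, 1° of longitude spans that × cos φ = 54051.4 m, so Δλ = 144.27 / 54051.4 × 3600 = 9.609″.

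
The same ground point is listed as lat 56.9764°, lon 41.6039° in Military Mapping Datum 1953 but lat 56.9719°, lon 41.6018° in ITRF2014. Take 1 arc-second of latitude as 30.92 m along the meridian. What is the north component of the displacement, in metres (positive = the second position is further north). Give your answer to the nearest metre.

Δφ = 56.9719° − 56.9764° = -0.0045°; Δλ = 41.6018° − 41.6039° = -0.0021°.
1° of latitude = 3600 × 30.92 = 111312 m.
ΔN = Δφ × 111312 = -500.9 m; ΔE = Δλ × 111312 × cos(56.9764°) = -0.0021 × 111312 × 0.544984 = -127.4 m.

ΔN = -501 m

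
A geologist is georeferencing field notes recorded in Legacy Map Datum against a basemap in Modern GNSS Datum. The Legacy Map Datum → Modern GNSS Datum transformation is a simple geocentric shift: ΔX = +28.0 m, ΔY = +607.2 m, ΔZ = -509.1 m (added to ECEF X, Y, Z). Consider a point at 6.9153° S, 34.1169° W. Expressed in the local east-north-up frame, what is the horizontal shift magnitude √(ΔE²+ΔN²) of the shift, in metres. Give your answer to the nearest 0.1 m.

751.2 m

The local east axis at (φ, λ) is (−sin λ, cos λ, 0), so ΔE = −sin(-34.1169°)·28.0 + cos(-34.1169°)·607.2 = 518.40 m.
The local north axis is (−sin φ cos λ, −sin φ sin λ, cos φ), giving ΔN = 2.791 − 41.005 − 505.396 = -543.61 m.
Horizontal magnitude = √(ΔE² + ΔN²) = √(518.40² + (-543.61)²) = 751.17 m.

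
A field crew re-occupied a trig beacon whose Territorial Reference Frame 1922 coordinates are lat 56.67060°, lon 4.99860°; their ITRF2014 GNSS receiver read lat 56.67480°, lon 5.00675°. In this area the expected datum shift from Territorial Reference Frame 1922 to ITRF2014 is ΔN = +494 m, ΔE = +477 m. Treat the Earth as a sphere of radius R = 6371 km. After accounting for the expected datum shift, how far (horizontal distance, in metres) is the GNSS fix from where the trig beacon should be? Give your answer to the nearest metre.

34 m

Observed coordinate differences: Δφ = +0.00420°, Δλ = +0.00815°.
Converting to metres (1° lat = 111195 m, cos φ = 0.549452): observed ΔN = 467.0 m, observed ΔE = 497.9 m.
Subtracting the expected shift leaves a residual of 467.0 − (494) = -27.0 m north and 497.9 − (477) = 20.9 m east.
Residual distance = √((-27.0)² + 20.9²) = 34.2 m.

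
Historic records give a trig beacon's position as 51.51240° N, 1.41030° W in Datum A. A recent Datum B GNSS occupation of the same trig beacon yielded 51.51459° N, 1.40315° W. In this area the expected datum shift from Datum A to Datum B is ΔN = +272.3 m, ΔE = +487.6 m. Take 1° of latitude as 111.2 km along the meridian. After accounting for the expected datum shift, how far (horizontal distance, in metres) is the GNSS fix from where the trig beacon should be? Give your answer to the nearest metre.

Observed coordinate differences: Δφ = +0.00219°, Δλ = +0.00715°.
Converting to metres (1° lat = 111200 m, cos φ = 0.622345): observed ΔN = 243.5 m, observed ΔE = 494.8 m.
Subtracting the expected shift leaves a residual of 243.5 − (272.3) = -28.8 m north and 494.8 − (487.6) = 7.2 m east.
Residual distance = √((-28.8)² + 7.2²) = 29.7 m.

30 m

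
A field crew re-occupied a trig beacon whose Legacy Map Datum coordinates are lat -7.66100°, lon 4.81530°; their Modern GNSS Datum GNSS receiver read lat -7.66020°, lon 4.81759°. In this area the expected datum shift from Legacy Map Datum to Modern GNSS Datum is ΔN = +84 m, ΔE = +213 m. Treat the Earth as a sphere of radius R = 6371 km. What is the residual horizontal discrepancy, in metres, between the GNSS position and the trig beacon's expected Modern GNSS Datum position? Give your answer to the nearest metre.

40 m

Observed coordinate differences: Δφ = +0.00080°, Δλ = +0.00229°.
Converting to metres (1° lat = 111195 m, cos φ = 0.991074): observed ΔN = 89.0 m, observed ΔE = 252.4 m.
Subtracting the expected shift leaves a residual of 89.0 − (84) = 5.0 m north and 252.4 − (213) = 39.4 m east.
Residual distance = √(5.0² + 39.4²) = 39.7 m.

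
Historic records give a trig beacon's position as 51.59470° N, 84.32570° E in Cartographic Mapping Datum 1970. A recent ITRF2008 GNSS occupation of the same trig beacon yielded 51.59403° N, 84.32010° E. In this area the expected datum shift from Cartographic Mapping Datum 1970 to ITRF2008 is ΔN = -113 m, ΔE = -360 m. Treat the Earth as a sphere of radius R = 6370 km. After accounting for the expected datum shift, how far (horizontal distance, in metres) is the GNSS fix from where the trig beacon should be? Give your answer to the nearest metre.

Observed coordinate differences: Δφ = -0.00067°, Δλ = -0.00560°.
Converting to metres (1° lat = 111177 m, cos φ = 0.621220): observed ΔN = -74.5 m, observed ΔE = -386.8 m.
Subtracting the expected shift leaves a residual of -74.5 − (-113) = 38.5 m north and -386.8 − (-360) = -26.8 m east.
Residual distance = √(38.5² + (-26.8)²) = 46.9 m.

47 m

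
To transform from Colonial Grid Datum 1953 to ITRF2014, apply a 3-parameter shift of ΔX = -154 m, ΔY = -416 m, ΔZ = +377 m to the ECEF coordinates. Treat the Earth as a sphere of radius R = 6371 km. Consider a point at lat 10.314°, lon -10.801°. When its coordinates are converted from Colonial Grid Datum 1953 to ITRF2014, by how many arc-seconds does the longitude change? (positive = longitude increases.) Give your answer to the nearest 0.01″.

sin φ = 0.179043, cos φ = 0.983841, sin λ = -0.187398, cos λ = 0.982284.
East component: ΔE = −sin λ·ΔX + cos λ·ΔY = −(-0.187398)(-154) + (0.982284)(-416) = -437.49 m.
1° of latitude spans πR/180 = 111195 m; at latitude φ, 1° of longitude spans that × cos φ = 109398.2 m, so Δλ = -437.49 / 109398.2 × 3600 = -14.397″.

Δλ = -14.40″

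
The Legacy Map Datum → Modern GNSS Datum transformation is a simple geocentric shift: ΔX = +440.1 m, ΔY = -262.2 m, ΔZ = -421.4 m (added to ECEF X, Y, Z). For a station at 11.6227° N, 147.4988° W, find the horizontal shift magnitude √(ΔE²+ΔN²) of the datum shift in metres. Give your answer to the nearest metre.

586 m

The local east axis at (φ, λ) is (−sin λ, cos λ, 0), so ΔE = −sin(-147.4988°)·440.1 + cos(-147.4988°)·(-262.2) = 457.61 m.
The local north axis is (−sin φ cos λ, −sin φ sin λ, cos φ), giving ΔN = 74.778 − 28.383 − 412.759 = -366.36 m.
Horizontal magnitude = √(ΔE² + ΔN²) = √(457.61² + (-366.36)²) = 586.20 m.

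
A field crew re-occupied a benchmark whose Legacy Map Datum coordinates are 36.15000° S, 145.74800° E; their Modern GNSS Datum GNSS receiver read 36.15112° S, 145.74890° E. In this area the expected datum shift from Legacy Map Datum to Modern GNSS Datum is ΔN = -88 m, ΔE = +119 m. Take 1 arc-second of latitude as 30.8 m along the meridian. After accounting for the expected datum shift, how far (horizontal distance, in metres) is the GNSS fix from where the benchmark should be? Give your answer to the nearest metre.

Observed coordinate differences: Δφ = -0.00112°, Δλ = +0.00090°.
Converting to metres (1° lat = 110880 m, cos φ = 0.807475): observed ΔN = -124.2 m, observed ΔE = 80.6 m.
Subtracting the expected shift leaves a residual of -124.2 − (-88) = -36.2 m north and 80.6 − (119) = -38.4 m east.
Residual distance = √((-36.2)² + (-38.4)²) = 52.8 m.

53 m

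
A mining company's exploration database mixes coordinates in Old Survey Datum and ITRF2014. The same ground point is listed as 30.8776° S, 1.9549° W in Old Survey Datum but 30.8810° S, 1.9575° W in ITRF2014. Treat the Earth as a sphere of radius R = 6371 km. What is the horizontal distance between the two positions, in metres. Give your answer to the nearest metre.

452 m

Δφ = -30.8810° − -30.8776° = -0.0034°; Δλ = -1.9575° − -1.9549° = -0.0026°.
1° along a meridian = πR/180 = 111195 m.
ΔN = Δφ × 111195 = -378.1 m; ΔE = Δλ × 111195 × cos(-30.8776°) = -0.0026 × 111195 × 0.858266 = -248.1 m.
Distance = √(ΔE² + ΔN²) = √((-248.1)² + (-378.1)²) = 452.2 m.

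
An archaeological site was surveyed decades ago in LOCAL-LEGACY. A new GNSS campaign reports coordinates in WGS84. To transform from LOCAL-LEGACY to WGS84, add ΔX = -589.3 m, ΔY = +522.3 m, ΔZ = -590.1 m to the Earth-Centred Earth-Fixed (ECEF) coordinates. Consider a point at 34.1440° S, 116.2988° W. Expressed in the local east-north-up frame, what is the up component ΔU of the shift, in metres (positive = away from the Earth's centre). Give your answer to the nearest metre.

ΔU = 160 m

At φ = -34.1440°, λ = -116.2988°: sin φ = -0.561275, cos φ = 0.827630, sin λ = -0.896496, cos λ = -0.443052.
ΔU = cos φ cos λ·ΔX + cos φ sin λ·ΔY + sin φ·ΔZ = (0.827630)(-0.443052)(-589.3) + (0.827630)(-0.896496)(522.3) + (-0.561275)(-590.1) = 159.77 m.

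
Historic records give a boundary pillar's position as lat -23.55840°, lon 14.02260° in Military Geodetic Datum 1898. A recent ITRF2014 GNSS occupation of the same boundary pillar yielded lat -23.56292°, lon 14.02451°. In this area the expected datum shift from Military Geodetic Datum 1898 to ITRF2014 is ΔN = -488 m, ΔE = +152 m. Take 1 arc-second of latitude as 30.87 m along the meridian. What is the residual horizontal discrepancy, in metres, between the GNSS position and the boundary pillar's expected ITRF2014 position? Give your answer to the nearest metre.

Observed coordinate differences: Δφ = -0.00452°, Δλ = +0.00191°.
Converting to metres (1° lat = 111132 m, cos φ = 0.916653): observed ΔN = -502.3 m, observed ΔE = 194.6 m.
Subtracting the expected shift leaves a residual of -502.3 − (-488) = -14.3 m north and 194.6 − (152) = 42.6 m east.
Residual distance = √((-14.3)² + 42.6²) = 44.9 m.

45 m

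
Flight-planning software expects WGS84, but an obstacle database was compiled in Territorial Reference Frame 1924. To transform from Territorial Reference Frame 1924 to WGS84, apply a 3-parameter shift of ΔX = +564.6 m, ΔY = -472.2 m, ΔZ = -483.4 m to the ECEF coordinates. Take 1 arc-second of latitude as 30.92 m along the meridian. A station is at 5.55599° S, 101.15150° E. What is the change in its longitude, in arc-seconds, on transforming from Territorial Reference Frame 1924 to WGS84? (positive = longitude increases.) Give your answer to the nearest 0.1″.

sin φ = -0.096818, cos φ = 0.995302, sin λ = 0.981119, cos λ = -0.193404.
East component: ΔE = −sin λ·ΔX + cos λ·ΔY = −(0.981119)(564.6) + (-0.193404)(-472.2) = -462.61 m.
1° of latitude spans 3600 × 30.92 = 111312 m; at latitude φ, 1° of longitude spans that × cos φ = 110789.1 m, so Δλ = -462.61 / 110789.1 × 3600 = -15.032″.

Δλ = -15.0″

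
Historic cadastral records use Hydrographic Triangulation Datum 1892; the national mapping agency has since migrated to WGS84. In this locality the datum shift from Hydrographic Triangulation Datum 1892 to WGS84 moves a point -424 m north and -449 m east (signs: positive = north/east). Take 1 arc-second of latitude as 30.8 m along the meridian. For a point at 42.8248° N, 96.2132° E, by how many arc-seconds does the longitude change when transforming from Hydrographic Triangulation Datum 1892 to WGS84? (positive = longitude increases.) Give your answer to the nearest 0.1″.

Δλ = -19.9″

At latitude 42.8248°, cos φ = 0.733436.
1″ of longitude at this latitude = 30.80 × cos φ = 22.5898 m, so Δλ = -449.0 / 22.5898 = -19.876″.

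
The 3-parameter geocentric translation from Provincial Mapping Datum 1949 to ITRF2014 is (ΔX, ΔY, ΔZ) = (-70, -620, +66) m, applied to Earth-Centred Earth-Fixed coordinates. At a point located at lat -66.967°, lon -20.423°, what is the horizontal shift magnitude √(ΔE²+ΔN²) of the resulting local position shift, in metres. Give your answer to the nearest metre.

627 m

At φ = -66.967°, λ = -20.423°: sin φ = -0.920280, cos φ = 0.391261, sin λ = -0.348948, cos λ = 0.937142.
ΔE = −sin λ·ΔX + cos λ·ΔY = −(-0.348948)·(-70) + (0.937142)·(-620) = -605.45 m.
ΔN = −sin φ cos λ·ΔX − sin φ sin λ·ΔY + cos φ·ΔZ = −(-0.920280)(0.937142)(-70) − (-0.920280)(-0.348948)(-620) + (0.391261)(66) = 164.55 m.
Horizontal magnitude = √(ΔE² + ΔN²) = √((-605.45)² + 164.55²) = 627.42 m.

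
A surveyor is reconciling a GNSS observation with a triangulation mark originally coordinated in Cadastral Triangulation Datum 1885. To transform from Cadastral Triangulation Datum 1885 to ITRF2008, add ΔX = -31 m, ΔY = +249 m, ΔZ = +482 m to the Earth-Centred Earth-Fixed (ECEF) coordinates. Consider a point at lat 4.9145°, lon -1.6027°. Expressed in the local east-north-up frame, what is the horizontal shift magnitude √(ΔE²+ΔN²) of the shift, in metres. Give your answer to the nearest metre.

At φ = 4.9145°, λ = -1.6027°: sin φ = 0.085669, cos φ = 0.996324, sin λ = -0.027969, cos λ = 0.999609.
ΔE = −sin λ·ΔX + cos λ·ΔY = −(-0.027969)·(-31) + (0.999609)·(249) = 248.04 m.
ΔN = −sin φ cos λ·ΔX − sin φ sin λ·ΔY + cos φ·ΔZ = −(0.085669)(0.999609)(-31) − (0.085669)(-0.027969)(249) + (0.996324)(482) = 483.48 m.
Horizontal magnitude = √(ΔE² + ΔN²) = √(248.04² + 483.48²) = 543.39 m.

543 m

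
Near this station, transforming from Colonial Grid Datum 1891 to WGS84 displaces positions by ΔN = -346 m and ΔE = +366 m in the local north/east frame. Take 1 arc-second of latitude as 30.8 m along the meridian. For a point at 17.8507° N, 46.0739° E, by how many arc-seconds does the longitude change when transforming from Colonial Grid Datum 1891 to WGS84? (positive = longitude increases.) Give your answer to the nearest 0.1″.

At latitude 17.8507°, cos φ = 0.951859.
1″ of longitude at this latitude = 30.80 × cos φ = 29.3172 m, so Δλ = 366.0 / 29.3172 = 12.484″.

Δλ = 12.5″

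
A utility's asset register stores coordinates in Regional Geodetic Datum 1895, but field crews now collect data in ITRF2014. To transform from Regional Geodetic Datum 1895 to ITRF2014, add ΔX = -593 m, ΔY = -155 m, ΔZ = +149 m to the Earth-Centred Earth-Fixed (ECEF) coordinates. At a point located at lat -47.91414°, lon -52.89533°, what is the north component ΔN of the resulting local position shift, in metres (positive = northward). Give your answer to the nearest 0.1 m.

At φ = -47.91414°, λ = -52.89533°: sin φ = -0.742141, cos φ = 0.670243, sin λ = -0.797535, cos λ = 0.603273.
ΔN = −sin φ cos λ·ΔX − sin φ sin λ·ΔY + cos φ·ΔZ = −(-0.742141)(0.603273)(-593) − (-0.742141)(-0.797535)(-155) + (0.670243)(149) = -73.89 m.

ΔN = -73.9 m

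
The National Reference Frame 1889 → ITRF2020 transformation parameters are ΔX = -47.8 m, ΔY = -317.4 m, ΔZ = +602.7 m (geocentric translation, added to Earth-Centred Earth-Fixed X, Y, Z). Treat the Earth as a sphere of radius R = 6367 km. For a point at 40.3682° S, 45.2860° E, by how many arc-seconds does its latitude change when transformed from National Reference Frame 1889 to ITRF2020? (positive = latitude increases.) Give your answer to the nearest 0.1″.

Δφ = 9.4″

sin φ = -0.647697, cos φ = 0.761898, sin λ = 0.710628, cos λ = 0.703568.
North component: ΔN = −sin φ cos λ·ΔX − sin φ sin λ·ΔY + cos φ·ΔZ = −(-0.647697)(0.703568)(-47.8) − (-0.647697)(0.710628)(-317.4) + (0.761898)(602.7) = 291.32 m.
1° of latitude spans πR/180 = 111125 m, so Δφ = 291.32 / 111125 × 3600 = 9.438″.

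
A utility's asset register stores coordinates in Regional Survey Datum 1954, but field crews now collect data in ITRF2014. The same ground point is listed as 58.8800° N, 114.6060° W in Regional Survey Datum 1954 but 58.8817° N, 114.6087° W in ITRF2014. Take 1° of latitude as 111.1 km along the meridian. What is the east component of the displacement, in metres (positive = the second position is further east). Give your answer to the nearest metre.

ΔE = -155 m

Δφ = 58.8817° − 58.8800° = +0.0017°; Δλ = -114.6087° − -114.6060° = -0.0027°.
ΔN = Δφ × 111100 = 188.9 m; ΔE = Δλ × 111100 × cos(58.8800°) = -0.0027 × 111100 × 0.516832 = -155.0 m.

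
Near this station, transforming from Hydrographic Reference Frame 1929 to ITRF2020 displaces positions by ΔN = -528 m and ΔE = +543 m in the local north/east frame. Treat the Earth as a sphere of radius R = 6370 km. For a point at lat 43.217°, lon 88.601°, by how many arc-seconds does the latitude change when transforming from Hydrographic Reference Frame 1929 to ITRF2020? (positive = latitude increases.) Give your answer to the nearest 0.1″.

On a sphere of radius R, 1 rad of latitude = R, so Δφ = ΔN / R = -528.0 / 6370000 = -8.2889e-05 rad = -17.097″.

Δφ = -17.1″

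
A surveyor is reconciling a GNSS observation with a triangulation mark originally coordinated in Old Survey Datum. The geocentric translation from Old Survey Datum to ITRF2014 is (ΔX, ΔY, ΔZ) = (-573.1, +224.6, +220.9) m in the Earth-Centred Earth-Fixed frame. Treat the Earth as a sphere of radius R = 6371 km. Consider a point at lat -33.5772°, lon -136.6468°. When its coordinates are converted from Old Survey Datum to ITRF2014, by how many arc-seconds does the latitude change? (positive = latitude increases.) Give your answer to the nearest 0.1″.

sin φ = -0.553060, cos φ = 0.833141, sin λ = -0.686494, cos λ = -0.727136.
North component: ΔN = −sin φ cos λ·ΔX − sin φ sin λ·ΔY + cos φ·ΔZ = −(-0.553060)(-0.727136)(-573.1) − (-0.553060)(-0.686494)(224.6) + (0.833141)(220.9) = 329.24 m.
1° of latitude spans πR/180 = 111195 m, so Δφ = 329.24 / 111195 × 3600 = 10.659″.

Δφ = 10.7″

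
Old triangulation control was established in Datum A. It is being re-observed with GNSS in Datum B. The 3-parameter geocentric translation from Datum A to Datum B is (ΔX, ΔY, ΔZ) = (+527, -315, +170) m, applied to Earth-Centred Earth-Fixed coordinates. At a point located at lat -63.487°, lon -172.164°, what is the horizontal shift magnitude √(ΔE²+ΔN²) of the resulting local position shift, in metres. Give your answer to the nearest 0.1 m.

The local east axis at (φ, λ) is (−sin λ, cos λ, 0), so ΔE = −sin(-172.164°)·527 + cos(-172.164°)·(-315) = 383.91 m.
The local north axis is (−sin φ cos λ, −sin φ sin λ, cos φ), giving ΔN = -467.174 + 38.430 + 75.888 = -352.86 m.
Horizontal magnitude = √(ΔE² + ΔN²) = √(383.91² + (-352.86)²) = 521.43 m.

521.4 m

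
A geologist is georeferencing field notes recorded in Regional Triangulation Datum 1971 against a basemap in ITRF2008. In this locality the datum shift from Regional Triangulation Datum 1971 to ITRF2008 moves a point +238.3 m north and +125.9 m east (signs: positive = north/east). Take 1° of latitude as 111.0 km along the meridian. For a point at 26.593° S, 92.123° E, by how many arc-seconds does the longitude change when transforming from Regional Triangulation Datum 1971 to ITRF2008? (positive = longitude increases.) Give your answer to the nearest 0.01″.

Δλ = 4.57″

At latitude -26.593°, cos φ = 0.894209.
1° of longitude at this latitude = 111.0 × cos φ = 99.26 km, so Δλ = 125.9 / 99257.2 = 0.0012684° = 4.566″.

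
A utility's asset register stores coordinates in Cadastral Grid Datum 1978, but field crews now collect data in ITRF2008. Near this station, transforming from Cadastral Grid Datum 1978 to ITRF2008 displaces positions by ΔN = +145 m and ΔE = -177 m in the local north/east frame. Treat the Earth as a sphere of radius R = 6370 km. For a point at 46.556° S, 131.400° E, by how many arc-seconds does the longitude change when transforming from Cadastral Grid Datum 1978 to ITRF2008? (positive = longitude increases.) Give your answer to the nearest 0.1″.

At latitude -46.556°, cos φ = 0.687645.
One radian of longitude at latitude φ spans R cos φ, so Δλ = ΔE / (R cos φ) = -177.0 / (6370000 × 0.687645) = -4.0408e-05 rad = -8.335″.

Δλ = -8.3″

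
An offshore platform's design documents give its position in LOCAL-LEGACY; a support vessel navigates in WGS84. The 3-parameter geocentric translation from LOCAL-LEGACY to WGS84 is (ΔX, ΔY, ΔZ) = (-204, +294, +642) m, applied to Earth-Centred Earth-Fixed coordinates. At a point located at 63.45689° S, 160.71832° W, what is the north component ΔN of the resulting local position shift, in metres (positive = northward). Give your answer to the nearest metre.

ΔN = 372 m

At φ = -63.45689°, λ = -160.71832°: sin φ = -0.894598, cos φ = 0.446871, sin λ = -0.330213, cos λ = -0.943907.
ΔN = −sin φ cos λ·ΔX − sin φ sin λ·ΔY + cos φ·ΔZ = −(-0.894598)(-0.943907)(-204) − (-0.894598)(-0.330213)(294) + (0.446871)(642) = 372.30 m.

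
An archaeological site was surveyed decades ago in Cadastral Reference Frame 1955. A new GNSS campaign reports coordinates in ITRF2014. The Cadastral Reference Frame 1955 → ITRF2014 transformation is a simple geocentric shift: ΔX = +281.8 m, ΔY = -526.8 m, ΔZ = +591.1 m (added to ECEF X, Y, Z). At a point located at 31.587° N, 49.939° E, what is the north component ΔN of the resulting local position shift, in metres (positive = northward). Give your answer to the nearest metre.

ΔN = 620 m

The local north axis is (−sin φ cos λ, −sin φ sin λ, cos φ), giving ΔN = -94.999 + 211.189 + 503.526 = 619.72 m.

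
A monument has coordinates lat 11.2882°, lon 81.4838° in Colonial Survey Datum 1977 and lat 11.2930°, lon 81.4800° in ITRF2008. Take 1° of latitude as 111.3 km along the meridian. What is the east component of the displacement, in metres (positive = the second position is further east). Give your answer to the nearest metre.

ΔE = -415 m

Δφ = 11.2930° − 11.2882° = +0.0048°; Δλ = 81.4800° − 81.4838° = -0.0038°.
ΔN = Δφ × 111300 = 534.2 m; ΔE = Δλ × 111300 × cos(11.2882°) = -0.0038 × 111300 × 0.980655 = -414.8 m.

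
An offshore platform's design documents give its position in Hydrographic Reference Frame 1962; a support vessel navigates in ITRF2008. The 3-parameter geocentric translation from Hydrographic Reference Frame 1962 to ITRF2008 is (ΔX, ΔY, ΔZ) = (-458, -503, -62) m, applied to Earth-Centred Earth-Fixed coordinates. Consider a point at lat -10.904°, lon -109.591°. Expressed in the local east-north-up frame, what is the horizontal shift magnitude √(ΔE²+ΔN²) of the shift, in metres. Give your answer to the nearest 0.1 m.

269.1 m

At φ = -10.904°, λ = -109.591°: sin φ = -0.189164, cos φ = 0.981946, sin λ = -0.942110, cos λ = -0.335304.
ΔE = −sin λ·ΔX + cos λ·ΔY = −(-0.942110)·(-458) + (-0.335304)·(-503) = -262.83 m.
ΔN = −sin φ cos λ·ΔX − sin φ sin λ·ΔY + cos φ·ΔZ = −(-0.189164)(-0.335304)(-458) − (-0.189164)(-0.942110)(-503) + (0.981946)(-62) = 57.81 m.
Horizontal magnitude = √(ΔE² + ΔN²) = √((-262.83)² + 57.81²) = 269.11 m.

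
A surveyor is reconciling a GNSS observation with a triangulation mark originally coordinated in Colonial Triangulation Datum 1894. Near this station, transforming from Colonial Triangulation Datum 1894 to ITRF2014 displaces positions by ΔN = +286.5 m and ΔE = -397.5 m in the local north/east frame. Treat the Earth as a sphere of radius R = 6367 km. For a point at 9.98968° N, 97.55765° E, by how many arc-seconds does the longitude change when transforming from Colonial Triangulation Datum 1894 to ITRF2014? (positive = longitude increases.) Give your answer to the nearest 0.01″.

At latitude 9.98968°, cos φ = 0.984839.
One radian of longitude at latitude φ spans R cos φ, so Δλ = ΔE / (R cos φ) = -397.5 / (6367000 × 0.984839) = -6.3392e-05 rad = -13.076″.

Δλ = -13.08″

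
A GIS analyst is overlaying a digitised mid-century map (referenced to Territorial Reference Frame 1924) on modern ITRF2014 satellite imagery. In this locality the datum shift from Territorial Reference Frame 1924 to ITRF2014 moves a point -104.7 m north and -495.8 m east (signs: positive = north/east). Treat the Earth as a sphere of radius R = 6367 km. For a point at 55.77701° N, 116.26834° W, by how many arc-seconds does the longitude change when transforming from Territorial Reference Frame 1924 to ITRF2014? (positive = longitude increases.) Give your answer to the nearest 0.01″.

At latitude 55.77701°, cos φ = 0.562415.
One radian of longitude at latitude φ spans R cos φ, so Δλ = ΔE / (R cos φ) = -495.8 / (6367000 × 0.562415) = -1.3846e-04 rad = -28.559″.

Δλ = -28.56″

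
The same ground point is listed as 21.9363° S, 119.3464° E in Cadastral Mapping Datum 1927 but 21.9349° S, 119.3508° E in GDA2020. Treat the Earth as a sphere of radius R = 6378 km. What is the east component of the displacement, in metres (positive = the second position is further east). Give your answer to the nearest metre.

ΔE = 454 m

Δφ = -21.9349° − -21.9363° = +0.0014°; Δλ = 119.3508° − 119.3464° = +0.0044°.
1° along a meridian = πR/180 = 111317 m.
ΔN = Δφ × 111317 = 155.8 m; ΔE = Δλ × 111317 × cos(-21.9363°) = +0.0044 × 111317 × 0.927600 = 454.3 m.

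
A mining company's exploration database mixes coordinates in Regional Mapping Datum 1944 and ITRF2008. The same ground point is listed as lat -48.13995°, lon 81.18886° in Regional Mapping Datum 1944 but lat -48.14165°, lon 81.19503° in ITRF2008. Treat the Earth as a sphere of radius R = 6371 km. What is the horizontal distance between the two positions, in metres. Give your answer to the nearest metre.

Δφ = -48.14165° − -48.13995° = -0.00170°; Δλ = 81.19503° − 81.18886° = +0.00617°.
1° along a meridian = πR/180 = 111195 m.
ΔN = Δφ × 111195 = -189.0 m; ΔE = Δλ × 111195 × cos(-48.13995°) = +0.00617 × 111195 × 0.667313 = 457.8 m.
Distance = √(ΔE² + ΔN²) = √(457.8² + (-189.0)²) = 495.3 m.

495 m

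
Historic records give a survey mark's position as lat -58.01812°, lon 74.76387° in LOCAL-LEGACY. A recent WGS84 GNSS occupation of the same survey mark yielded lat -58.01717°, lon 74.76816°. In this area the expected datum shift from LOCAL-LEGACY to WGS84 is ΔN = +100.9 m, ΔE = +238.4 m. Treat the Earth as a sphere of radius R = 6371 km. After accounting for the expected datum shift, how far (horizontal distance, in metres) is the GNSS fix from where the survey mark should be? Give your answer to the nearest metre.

Observed coordinate differences: Δφ = +0.00095°, Δλ = +0.00429°.
Converting to metres (1° lat = 111195 m, cos φ = 0.529651): observed ΔN = 105.6 m, observed ΔE = 252.7 m.
Subtracting the expected shift leaves a residual of 105.6 − (100.9) = 4.7 m north and 252.7 − (238.4) = 14.3 m east.
Residual distance = √(4.7² + 14.3²) = 15.0 m.

15 m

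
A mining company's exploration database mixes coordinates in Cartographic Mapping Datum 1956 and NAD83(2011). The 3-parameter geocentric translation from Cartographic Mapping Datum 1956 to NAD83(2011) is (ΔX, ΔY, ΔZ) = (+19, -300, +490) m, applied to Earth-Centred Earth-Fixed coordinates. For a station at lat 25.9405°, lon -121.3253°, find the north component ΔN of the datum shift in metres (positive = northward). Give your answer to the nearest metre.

ΔN = 333 m

At φ = 25.9405°, λ = -121.3253°: sin φ = 0.437438, cos φ = 0.899249, sin λ = -0.854229, cos λ = -0.519896.
ΔN = −sin φ cos λ·ΔX − sin φ sin λ·ΔY + cos φ·ΔZ = −(0.437438)(-0.519896)(19) − (0.437438)(-0.854229)(-300) + (0.899249)(490) = 332.85 m.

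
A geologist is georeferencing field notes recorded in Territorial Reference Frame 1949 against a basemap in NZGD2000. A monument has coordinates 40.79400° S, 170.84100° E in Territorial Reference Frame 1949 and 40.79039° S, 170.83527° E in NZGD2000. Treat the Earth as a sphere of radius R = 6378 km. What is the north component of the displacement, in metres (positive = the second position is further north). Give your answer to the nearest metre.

Δφ = -40.79039° − -40.79400° = +0.00361°; Δλ = 170.83527° − 170.84100° = -0.00573°.
1° along a meridian = πR/180 = 111317 m.
ΔN = Δφ × 111317 = 401.9 m; ΔE = Δλ × 111317 × cos(-40.79400°) = -0.00573 × 111317 × 0.757063 = -482.9 m.

ΔN = 402 m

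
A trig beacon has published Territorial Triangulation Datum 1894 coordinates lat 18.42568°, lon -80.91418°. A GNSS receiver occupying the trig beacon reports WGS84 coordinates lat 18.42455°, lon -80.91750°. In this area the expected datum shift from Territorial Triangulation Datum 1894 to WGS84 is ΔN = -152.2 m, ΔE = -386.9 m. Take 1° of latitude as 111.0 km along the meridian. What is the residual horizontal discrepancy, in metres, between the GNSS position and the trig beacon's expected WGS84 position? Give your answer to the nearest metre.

46 m

Observed coordinate differences: Δφ = -0.00113°, Δλ = -0.00332°.
Converting to metres (1° lat = 111000 m, cos φ = 0.948734): observed ΔN = -125.4 m, observed ΔE = -349.6 m.
Subtracting the expected shift leaves a residual of -125.4 − (-152.2) = 26.8 m north and -349.6 − (-386.9) = 37.3 m east.
Residual distance = √(26.8² + 37.3²) = 45.9 m.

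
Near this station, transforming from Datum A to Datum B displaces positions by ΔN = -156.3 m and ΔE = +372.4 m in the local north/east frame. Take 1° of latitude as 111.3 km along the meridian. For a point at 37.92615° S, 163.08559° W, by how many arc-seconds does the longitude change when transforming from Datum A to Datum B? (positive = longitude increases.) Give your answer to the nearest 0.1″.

At latitude -37.92615°, cos φ = 0.788804.
1° of longitude at this latitude = 111.3 × cos φ = 87.79 km, so Δλ = 372.4 / 87793.8 = 0.0042418° = 15.270″.

Δλ = 15.3″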